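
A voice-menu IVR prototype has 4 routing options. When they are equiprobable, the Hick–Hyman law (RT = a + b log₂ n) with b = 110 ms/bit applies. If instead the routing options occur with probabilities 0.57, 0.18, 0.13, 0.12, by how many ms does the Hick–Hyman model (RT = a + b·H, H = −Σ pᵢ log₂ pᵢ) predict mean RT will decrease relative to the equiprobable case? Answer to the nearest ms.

The RT saving is b·ΔH. Equiprobable H₀ = log₂(4) = 2.0000 bits; with the given probabilities H = 1.6573 bits.
b·(H₀ − H) = 110 × (2.0000 − 1.6573) = 37.70 ms.

38 ms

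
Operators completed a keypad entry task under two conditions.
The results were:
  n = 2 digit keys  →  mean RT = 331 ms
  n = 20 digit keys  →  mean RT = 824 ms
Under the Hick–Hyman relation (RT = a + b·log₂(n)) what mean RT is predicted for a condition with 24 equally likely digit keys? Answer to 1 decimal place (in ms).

863.0 ms

Fit slope and intercept:
  b = (824 − 331) / (log₂ 20 − log₂ 2) = 493 / (4.3219 − 1) = 148.408 ms/bit
  a = 331 − 148.408 × 1 = 182.592 ms
Then RT(24) = 182.592 + 148.408 × log₂ 24 = 182.592 + 148.408 × 4.5850 ≈ 863.036 ms.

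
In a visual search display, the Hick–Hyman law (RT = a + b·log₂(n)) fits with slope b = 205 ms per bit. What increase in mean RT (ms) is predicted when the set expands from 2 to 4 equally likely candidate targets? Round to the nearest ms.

The intercept a cancels: ΔRT = b·(log₂ n₂ − log₂ n₁) = b·log₂(n₂/n₁).
log₂(4) − log₂(2) = log₂(4/2) = log₂(2) = 1.
ΔRT = 205 × 1.0000 = 205.000 ms.

205 ms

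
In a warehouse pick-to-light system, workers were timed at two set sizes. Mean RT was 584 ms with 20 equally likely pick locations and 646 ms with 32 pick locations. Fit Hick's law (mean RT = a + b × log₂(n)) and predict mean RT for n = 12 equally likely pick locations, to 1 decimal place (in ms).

RT is linear in log₂ n, so two points fix the line:
  b = (646 − 584) / (log₂ 32 − log₂ 20) = 62 / (5 − 4.3219) = 91.436 ms/bit
  a = 584 − 91.436 × 4.3219 = 188.821 ms
Then RT(12) = 188.821 + 91.436 × log₂ 12 = 188.821 + 91.436 × 3.5850 ≈ 516.615 ms.

516.6 ms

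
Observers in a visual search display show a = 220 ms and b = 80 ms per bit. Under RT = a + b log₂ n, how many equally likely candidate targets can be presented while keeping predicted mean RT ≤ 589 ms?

Set 220 + 80·log₂ n ≤ 589 → log₂ n ≤ (589 − 220)/80 = 4.6125.
So n ≤ 2^4.6125 = 24.463; the largest integer n is 24.

24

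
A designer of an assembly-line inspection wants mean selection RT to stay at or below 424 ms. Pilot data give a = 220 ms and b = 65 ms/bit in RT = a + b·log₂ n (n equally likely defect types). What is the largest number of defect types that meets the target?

8

65·log₂ n ≤ 424 − 220 = 204, giving log₂ n ≤ 3.1385 and n ≤ 8.806. The largest whole number is 8.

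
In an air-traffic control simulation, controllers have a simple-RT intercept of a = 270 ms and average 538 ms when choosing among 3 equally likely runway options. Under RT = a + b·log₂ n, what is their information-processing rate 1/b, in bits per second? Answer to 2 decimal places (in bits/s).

5.91 bits/s

b = (538 − 270)/log₂ 3 = 268/1.5850 = 169.089 ms per bit = 0.16909 s/bit; the reciprocal is 5.914 bits/s.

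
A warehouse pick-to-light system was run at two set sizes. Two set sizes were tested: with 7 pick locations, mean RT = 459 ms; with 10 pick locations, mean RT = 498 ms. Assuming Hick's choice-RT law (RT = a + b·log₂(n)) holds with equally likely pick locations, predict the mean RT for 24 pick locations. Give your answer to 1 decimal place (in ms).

Solve the two-equation system in a and b:
  b = (498 − 459) / (log₂ 10 − log₂ 7) = 39 / (3.3219 − 2.8074) = 75.791 ms/bit
  a = 459 − 75.791 × 2.8074 = 246.228 ms
Then RT(24) = 246.228 + 75.791 × log₂ 24 = 246.228 + 75.791 × 4.5850 ≈ 593.727 ms.

593.7 ms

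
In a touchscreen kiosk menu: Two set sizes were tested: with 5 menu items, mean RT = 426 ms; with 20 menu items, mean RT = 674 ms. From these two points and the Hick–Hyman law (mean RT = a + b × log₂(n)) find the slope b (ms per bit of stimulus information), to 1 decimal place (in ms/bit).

Slope: b = (674 − 426) / (log₂ 20 − log₂ 5) = 248/2.0000 = 124.000 ms/bit.

124.0 ms/bit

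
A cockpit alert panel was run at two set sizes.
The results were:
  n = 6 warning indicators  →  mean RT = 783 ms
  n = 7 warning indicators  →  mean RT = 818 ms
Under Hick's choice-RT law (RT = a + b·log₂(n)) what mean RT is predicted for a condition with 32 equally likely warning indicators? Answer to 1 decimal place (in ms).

RT is linear in log₂ n, so two points fix the line:
  b = (818 − 783) / (log₂ 7 − log₂ 6) = 35 / (2.8074 − 2.5850) = 157.379 ms/bit
  a = 783 − 157.379 × 2.5850 = 376.180 ms
Then RT(32) = 376.180 + 157.379 × log₂ 32 = 376.180 + 157.379 × 5 ≈ 1163.077 ms.

1163.1 ms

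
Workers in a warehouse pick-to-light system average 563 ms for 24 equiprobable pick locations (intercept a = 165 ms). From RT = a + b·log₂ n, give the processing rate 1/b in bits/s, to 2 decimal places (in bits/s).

Choice component = 563 − 165 = 398 ms over log₂(24) = 4.5850 bits.
b = 398 / 4.5850 = 86.806 ms/bit, so 1/b = 11.520 bits/s.

11.52 bits/s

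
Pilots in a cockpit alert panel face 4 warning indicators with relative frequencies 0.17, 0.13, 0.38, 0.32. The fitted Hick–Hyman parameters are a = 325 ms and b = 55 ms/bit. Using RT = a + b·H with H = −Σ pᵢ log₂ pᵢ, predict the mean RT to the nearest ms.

428 ms

Entropy contributions −pᵢ log₂ pᵢ: 0.4346, 0.3826, 0.5305, 0.5260; sum H = 1.8737 bits.
RT = a + bH = 325 + 55·1.8737 = 428.05 ms.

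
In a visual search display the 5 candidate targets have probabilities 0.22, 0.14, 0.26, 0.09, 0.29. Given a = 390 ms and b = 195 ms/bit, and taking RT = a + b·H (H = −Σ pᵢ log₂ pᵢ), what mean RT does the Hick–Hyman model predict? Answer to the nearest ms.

H = 0.22·log₂(1/0.22) + 0.14·log₂(1/0.14) + 0.26·log₂(1/0.26) + 0.09·log₂(1/0.09) + 0.29·log₂(1/0.29) = 2.2135 bits.
RT = 390 + 195 × 2.2135 = 821.64 ms.

822 ms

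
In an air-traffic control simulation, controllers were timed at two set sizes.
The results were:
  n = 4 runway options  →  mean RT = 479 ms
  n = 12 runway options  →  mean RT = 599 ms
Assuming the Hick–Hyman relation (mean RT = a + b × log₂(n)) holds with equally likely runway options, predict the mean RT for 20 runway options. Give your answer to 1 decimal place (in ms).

Solve the two-equation system in a and b:
  b = (599 − 479) / (log₂ 12 − log₂ 4) = 120 / (3.5850 − 2) = 75.712 ms/bit
  a = 479 − 75.712 × 2 = 327.577 ms
Then RT(20) = 327.577 + 75.712 × log₂ 20 = 327.577 + 75.712 × 4.3219 ≈ 654.797 ms.

654.8 ms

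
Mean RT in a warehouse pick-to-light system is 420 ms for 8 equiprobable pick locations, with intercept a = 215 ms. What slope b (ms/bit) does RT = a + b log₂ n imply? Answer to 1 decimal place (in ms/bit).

68.3 ms/bit

log₂(8) = 3 bits.
b = (RT − a)/log₂ n = (420 − 215) / 3 = 68.333 ms/bit.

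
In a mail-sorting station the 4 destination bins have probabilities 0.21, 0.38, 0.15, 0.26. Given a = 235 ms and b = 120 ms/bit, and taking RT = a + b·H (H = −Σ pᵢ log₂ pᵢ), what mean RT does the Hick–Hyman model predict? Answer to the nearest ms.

465 ms

H = 0.21·log₂(1/0.21) + 0.38·log₂(1/0.38) + 0.15·log₂(1/0.15) + 0.26·log₂(1/0.26) = 1.9191 bits.
RT = 235 + 120 × 1.9191 = 465.29 ms.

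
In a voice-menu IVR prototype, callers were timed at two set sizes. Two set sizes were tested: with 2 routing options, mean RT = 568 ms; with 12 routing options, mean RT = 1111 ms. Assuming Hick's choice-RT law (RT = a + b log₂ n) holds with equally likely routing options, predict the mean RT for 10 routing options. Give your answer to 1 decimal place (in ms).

1055.7 ms

Solve the two-equation system in a and b:
  b = (1111 − 568) / (log₂ 12 − log₂ 2) = 543 / (3.5850 − 1) = 210.061 ms/bit
  a = 568 − 210.061 × 1 = 357.939 ms
Then RT(10) = 357.939 + 210.061 × log₂ 10 = 357.939 + 210.061 × 3.3219 ≈ 1055.747 ms.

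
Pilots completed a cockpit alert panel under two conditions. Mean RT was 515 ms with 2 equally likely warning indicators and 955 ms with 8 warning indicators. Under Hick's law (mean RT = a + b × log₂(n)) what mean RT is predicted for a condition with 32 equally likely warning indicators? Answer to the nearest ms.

Solve the two-equation system in a and b:
  b = (955 − 515) / (log₂ 8 − log₂ 2) = 440 / (3 − 1) = 220 ms/bit
  a = 515 − 220 × 1 = 295 ms
Then RT(32) = 295 + 220 × log₂ 32 = 295 + 220 × 5 ≈ 1395.000 ms.

1395 ms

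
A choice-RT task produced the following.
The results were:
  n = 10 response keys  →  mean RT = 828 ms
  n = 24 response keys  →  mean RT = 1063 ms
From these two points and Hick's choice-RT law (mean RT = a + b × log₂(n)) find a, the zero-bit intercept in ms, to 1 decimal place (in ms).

The slope on a log₂ axis is (1063 − 828) / (4.5850 − 3.3219) = 186.060 ms/bit.
a = RT₁ − b·log₂ n₁ = 828 − 186.060 × 3.3219 = 209.923 ms.

209.9 ms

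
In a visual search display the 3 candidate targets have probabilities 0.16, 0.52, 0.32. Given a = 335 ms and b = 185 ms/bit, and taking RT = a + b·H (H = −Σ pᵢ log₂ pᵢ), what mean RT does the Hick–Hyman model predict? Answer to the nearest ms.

601 ms

Entropy contributions −pᵢ log₂ pᵢ: 0.4230, 0.4906, 0.5260; sum H = 1.4396 bits.
RT = a + bH = 335 + 185·1.4396 = 601.33 ms.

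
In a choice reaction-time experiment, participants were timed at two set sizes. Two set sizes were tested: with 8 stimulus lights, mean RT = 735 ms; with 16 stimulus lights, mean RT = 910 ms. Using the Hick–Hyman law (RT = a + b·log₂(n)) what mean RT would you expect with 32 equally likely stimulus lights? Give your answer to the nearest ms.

RT is linear in log₂ n, so two points fix the line:
  b = (910 − 735) / (log₂ 16 − log₂ 8) = 175 / (4 − 3) = 175 ms/bit
  a = 735 − 175 × 3 = 210 ms
Then RT(32) = 210 + 175 × log₂ 32 = 210 + 175 × 5 ≈ 1085.000 ms.

1085 ms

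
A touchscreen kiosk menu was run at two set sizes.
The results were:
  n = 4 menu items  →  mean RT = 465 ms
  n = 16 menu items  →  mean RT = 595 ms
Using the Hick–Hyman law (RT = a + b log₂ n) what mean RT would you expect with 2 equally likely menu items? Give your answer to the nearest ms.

RT is linear in log₂ n, so two points fix the line:
  b = (595 − 465) / (log₂ 16 − log₂ 4) = 130 / (4 − 2) = 65 ms/bit
  a = 465 − 65 × 2 = 335 ms
Then RT(2) = 335 + 65 × log₂ 2 = 335 + 65 × 1 ≈ 400.000 ms.

400 ms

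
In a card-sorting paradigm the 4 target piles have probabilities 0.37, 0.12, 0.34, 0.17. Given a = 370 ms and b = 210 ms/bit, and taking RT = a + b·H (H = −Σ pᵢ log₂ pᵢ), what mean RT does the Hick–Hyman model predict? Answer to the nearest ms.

Entropy contributions −pᵢ log₂ pᵢ: 0.5307, 0.3671, 0.5292, 0.4346; sum H = 1.8616 bits.
RT = a + bH = 370 + 210·1.8616 = 760.93 ms.

761 ms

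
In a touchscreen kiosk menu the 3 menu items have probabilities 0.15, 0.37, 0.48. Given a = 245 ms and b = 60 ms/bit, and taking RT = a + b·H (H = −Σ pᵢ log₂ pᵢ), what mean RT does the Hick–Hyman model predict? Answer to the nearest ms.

332 ms

Entropy contributions −pᵢ log₂ pᵢ: 0.4105, 0.5307, 0.5083; sum H = 1.4495 bits.
RT = a + bH = 245 + 60·1.4495 = 331.97 ms.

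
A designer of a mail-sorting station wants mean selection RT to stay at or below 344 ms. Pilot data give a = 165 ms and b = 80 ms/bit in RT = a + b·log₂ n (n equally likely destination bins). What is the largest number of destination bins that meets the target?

80·log₂ n ≤ 344 − 165 = 179, giving log₂ n ≤ 2.2375 and n ≤ 4.716. The largest whole number is 4.

4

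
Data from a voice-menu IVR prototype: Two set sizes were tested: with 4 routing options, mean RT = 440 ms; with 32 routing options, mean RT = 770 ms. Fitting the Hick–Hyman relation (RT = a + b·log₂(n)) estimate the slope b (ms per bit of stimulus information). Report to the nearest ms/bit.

110 ms/bit

The slope on a log₂ axis is (770 − 440) / (5 − 2) = 110 ms/bit.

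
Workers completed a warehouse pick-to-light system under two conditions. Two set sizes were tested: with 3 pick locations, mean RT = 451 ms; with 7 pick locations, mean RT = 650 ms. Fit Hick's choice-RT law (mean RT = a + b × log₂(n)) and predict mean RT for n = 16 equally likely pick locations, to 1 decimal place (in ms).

844.2 ms

With log₂ n on the abscissa the relation is linear; from the two conditions:
  b = (650 − 451) / (log₂ 7 − log₂ 3) = 199 / (2.8074 − 1.5850) = 162.796 ms/bit
  a = 451 − 162.796 × 1.5850 = 192.975 ms
Then RT(16) = 192.975 + 162.796 × log₂ 16 = 192.975 + 162.796 × 4 ≈ 844.157 ms.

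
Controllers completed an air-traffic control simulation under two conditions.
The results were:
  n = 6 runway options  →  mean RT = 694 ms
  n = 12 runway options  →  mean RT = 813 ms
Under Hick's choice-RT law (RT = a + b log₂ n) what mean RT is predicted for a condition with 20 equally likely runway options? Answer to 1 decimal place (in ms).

900.7 ms

Solve the two-equation system in a and b:
  b = (813 − 694) / (log₂ 12 − log₂ 6) = 119 / (3.5850 − 2.5850) = 119.000 ms/bit
  a = 694 − 119.000 × 2.5850 = 386.389 ms
Then RT(20) = 386.389 + 119.000 × log₂ 20 = 386.389 + 119.000 × 4.3219 ≈ 900.699 ms.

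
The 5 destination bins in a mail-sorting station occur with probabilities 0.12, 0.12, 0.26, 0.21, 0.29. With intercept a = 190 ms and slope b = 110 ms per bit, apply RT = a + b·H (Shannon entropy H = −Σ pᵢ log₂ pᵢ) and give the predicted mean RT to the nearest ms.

Entropy contributions −pᵢ log₂ pᵢ: 0.3671, 0.3671, 0.5053, 0.4728, 0.5179; sum H = 2.2301 bits.
RT = a + bH = 190 + 110·2.2301 = 435.32 ms.

435 ms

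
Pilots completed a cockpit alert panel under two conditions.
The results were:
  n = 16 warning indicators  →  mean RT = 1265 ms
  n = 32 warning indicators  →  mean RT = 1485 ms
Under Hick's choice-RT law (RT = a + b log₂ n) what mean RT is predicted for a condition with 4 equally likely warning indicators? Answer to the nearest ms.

825 ms

With log₂ n on the abscissa the relation is linear; from the two conditions:
  b = (1485 − 1265) / (log₂ 32 − log₂ 16) = 220 / (5 − 4) = 220 ms/bit
  a = 1265 − 220 × 4 = 385 ms
Then RT(4) = 385 + 220 × log₂ 4 = 385 + 220 × 2 ≈ 825.000 ms.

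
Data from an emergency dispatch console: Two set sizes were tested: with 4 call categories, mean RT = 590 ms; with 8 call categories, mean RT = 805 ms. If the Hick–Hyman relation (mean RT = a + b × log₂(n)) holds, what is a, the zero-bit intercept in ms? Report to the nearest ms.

The slope on a log₂ axis is (805 − 590) / (3 − 2) = 215 ms/bit.
Intercept: a = 590 − 215·log₂(4) = 160.000 ms.

160 ms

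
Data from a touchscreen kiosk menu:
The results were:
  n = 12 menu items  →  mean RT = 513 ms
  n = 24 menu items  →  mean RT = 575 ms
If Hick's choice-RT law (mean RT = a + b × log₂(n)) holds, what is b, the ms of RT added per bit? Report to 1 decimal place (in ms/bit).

62.0 ms/bit

The slope on a log₂ axis is (575 − 513) / (4.5850 − 3.5850) = 62.000 ms/bit.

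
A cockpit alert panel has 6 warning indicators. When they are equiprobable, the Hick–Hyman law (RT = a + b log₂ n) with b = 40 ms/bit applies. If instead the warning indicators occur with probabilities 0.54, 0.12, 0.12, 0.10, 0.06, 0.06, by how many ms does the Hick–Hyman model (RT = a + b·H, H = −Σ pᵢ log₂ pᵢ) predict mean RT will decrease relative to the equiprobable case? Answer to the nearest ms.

22 ms

The RT saving is b·ΔH. Equiprobable H₀ = log₂(6) = 2.5850 bits; with the given probabilities H = 2.0334 bits.
b·(H₀ − H) = 40 × (2.5850 − 2.0334) = 22.06 ms.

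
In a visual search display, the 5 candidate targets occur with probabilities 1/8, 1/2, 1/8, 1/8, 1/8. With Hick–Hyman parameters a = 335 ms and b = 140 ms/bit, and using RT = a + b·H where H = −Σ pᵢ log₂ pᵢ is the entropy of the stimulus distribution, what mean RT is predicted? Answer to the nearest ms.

Each term −pᵢ log₂ pᵢ: 0.125·3 + 0.5·1 + 0.125·3 + 0.125·3 + 0.125·3; summed, H = 2.000 bits.
Mean RT = a + bH = 335 + 140·2.000 = 615.00 ms.

615 ms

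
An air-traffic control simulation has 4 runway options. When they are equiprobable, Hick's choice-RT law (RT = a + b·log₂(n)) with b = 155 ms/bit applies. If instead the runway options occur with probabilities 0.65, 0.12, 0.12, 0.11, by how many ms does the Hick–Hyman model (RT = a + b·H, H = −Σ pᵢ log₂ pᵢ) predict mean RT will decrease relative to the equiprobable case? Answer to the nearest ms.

79 ms

The RT saving is b·ΔH. Equiprobable H₀ = log₂(4) = 2.0000 bits; with the given probabilities H = 1.4884 bits.
b·(H₀ − H) = 155 × (2.0000 − 1.4884) = 79.30 ms.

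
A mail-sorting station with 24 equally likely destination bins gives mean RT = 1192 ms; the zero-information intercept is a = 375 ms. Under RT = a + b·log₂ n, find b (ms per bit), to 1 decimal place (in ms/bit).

178.2 ms/bit

24 alternatives carry log₂ 24 = 4.5850 bits; the choice cost is 1192 − 375 = 817 ms, so b = 817/4.5850 = 178.191 ms/bit.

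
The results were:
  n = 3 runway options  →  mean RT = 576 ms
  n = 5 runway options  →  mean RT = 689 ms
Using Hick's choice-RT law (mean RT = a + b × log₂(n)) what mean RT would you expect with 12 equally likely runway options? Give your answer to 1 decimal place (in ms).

Solve the two-equation system in a and b:
  b = (689 − 576) / (log₂ 5 − log₂ 3) = 113 / (2.3219 − 1.5850) = 153.331 ms/bit
  a = 576 − 153.331 × 1.5850 = 332.975 ms
Then RT(12) = 332.975 + 153.331 × log₂ 12 = 332.975 + 153.331 × 3.5850 ≈ 882.663 ms.

882.7 ms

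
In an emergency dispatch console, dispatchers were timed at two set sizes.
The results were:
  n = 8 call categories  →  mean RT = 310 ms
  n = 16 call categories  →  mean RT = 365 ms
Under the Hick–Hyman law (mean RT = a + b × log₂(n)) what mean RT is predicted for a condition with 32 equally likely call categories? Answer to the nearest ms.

420 ms

RT is linear in log₂ n, so two points fix the line:
  b = (365 − 310) / (log₂ 16 − log₂ 8) = 55 / (4 − 3) = 55 ms/bit
  a = 310 − 55 × 3 = 145 ms
Then RT(32) = 145 + 55 × log₂ 32 = 145 + 55 × 5 ≈ 420.000 ms.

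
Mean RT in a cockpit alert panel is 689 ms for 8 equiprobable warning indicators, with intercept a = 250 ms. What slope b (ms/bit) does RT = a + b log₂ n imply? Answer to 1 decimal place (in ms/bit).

log₂(8) = 3 bits.
b = (RT − a)/log₂ n = (689 − 250) / 3 = 146.333 ms/bit.

146.3 ms/bit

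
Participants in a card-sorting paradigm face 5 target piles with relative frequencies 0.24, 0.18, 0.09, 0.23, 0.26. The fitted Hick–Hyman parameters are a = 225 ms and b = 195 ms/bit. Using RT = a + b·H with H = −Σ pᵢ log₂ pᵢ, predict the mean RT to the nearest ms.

Entropy contributions −pᵢ log₂ pᵢ: 0.4941, 0.4453, 0.3127, 0.4877, 0.5053; sum H = 2.2451 bits.
RT = a + bH = 225 + 195·2.2451 = 662.79 ms.

663 ms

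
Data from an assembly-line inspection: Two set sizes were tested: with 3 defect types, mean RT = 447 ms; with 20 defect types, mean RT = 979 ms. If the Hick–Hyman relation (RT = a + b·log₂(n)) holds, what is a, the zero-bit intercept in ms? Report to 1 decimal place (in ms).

138.9 ms

Slope: b = (979 − 447) / (log₂ 20 − log₂ 3) = 532/2.7370 = 194.376 ms/bit.
Intercept: a = 447 − 194.376·log₂(3) = 138.922 ms.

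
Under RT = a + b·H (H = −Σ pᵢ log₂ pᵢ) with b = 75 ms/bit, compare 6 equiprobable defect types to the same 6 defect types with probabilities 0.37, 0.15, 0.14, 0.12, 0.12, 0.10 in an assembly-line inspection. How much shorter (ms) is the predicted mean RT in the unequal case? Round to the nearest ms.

14 ms

The RT saving is b·ΔH. Equiprobable H₀ = log₂(6) = 2.5850 bits; with the given probabilities H = 2.4047 bits.
b·(H₀ − H) = 75 × (2.5850 − 2.4047) = 13.52 ms.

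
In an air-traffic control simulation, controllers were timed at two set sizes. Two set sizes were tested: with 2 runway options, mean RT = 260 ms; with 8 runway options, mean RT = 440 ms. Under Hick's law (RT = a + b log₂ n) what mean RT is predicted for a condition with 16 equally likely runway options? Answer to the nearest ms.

RT is linear in log₂ n, so two points fix the line:
  b = (440 − 260) / (log₂ 8 − log₂ 2) = 180 / (3 − 1) = 90 ms/bit
  a = 260 − 90 × 1 = 170 ms
Then RT(16) = 170 + 90 × log₂ 16 = 170 + 90 × 4 ≈ 530.000 ms.

530 ms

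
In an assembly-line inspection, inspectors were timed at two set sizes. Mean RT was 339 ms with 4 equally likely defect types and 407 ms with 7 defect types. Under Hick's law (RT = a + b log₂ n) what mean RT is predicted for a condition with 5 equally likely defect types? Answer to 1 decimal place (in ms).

366.1 ms

With log₂ n on the abscissa the relation is linear; from the two conditions:
  b = (407 − 339) / (log₂ 7 − log₂ 4) = 68 / (2.8074 − 2) = 84.226 ms/bit
  a = 339 − 84.226 × 2 = 170.549 ms
Then RT(5) = 170.549 + 84.226 × log₂ 5 = 170.549 + 84.226 × 2.3219 ≈ 366.115 ms.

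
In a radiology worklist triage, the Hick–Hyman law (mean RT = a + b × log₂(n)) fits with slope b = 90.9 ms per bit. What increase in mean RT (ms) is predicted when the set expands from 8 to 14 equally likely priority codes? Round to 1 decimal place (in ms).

Only the slope matters, since a is common to both: ΔRT = b·log₂(n₂/n₁).
log₂(14) − log₂(8) = 3.8074 − 3 = 0.8074.
ΔRT = 90.9 × 0.8074 = 73.389 ms.

73.4 ms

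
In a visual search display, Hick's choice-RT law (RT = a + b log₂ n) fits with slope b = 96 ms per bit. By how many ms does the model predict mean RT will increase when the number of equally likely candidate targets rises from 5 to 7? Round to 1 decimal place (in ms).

Only the slope matters, since a is common to both: ΔRT = b·log₂(n₂/n₁).
log₂(7) − log₂(5) = 2.8074 − 2.3219 = 0.4854.
ΔRT = 96 × 0.4854 = 46.601 ms.

46.6 ms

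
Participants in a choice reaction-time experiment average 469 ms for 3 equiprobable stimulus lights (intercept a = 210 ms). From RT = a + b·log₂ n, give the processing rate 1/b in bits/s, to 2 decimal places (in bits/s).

Choice component = 469 − 210 = 259 ms over log₂(3) = 1.5850 bits.
b = 259 / 1.5850 = 163.411 ms/bit, so 1/b = 6.120 bits/s.

6.12 bits/s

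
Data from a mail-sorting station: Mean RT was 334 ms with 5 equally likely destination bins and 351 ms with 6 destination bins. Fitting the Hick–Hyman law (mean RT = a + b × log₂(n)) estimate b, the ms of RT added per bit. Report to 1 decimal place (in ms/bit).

64.6 ms/bit

Slope: b = (351 − 334) / (log₂ 6 − log₂ 5) = 17/0.2630 = 64.630 ms/bit.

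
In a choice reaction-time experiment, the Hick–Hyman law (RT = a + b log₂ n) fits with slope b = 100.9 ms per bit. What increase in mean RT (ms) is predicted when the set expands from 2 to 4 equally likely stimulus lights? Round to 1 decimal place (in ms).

100.9 ms

Only the slope matters, since a is common to both: ΔRT = b·log₂(n₂/n₁).
log₂(4) − log₂(2) = log₂(4/2) = log₂(2) = 1.
ΔRT = 100.9 × 1.0000 = 100.900 ms.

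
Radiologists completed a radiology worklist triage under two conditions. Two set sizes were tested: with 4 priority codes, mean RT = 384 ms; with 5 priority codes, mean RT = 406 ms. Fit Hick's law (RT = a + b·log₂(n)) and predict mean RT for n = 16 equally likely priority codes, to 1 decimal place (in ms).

520.7 ms

Solve the two-equation system in a and b:
  b = (406 − 384) / (log₂ 5 − log₂ 4) = 22 / (2.3219 − 2) = 68.338 ms/bit
  a = 384 − 68.338 × 2 = 247.324 ms
Then RT(16) = 247.324 + 68.338 × log₂ 16 = 247.324 + 68.338 × 4 ≈ 520.676 ms.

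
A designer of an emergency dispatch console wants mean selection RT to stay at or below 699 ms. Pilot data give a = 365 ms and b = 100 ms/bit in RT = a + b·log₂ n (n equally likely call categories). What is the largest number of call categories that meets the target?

10

Set 365 + 100·log₂ n ≤ 699 → log₂ n ≤ (699 − 365)/100 = 3.3400.
So n ≤ 2^3.3400 = 10.126; the largest integer n is 10.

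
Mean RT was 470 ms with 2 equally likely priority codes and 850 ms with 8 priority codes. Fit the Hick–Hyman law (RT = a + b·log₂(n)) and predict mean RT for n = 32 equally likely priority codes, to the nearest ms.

1230 ms

Fit slope and intercept:
  b = (850 − 470) / (log₂ 8 − log₂ 2) = 380 / (3 − 1) = 190 ms/bit
  a = 470 − 190 × 1 = 280 ms
Then RT(32) = 280 + 190 × log₂ 32 = 280 + 190 × 5 ≈ 1230.000 ms.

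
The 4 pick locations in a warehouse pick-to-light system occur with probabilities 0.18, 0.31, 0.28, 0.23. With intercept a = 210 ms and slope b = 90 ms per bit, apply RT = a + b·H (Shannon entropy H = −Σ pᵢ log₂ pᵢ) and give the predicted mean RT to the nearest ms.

Entropy contributions −pᵢ log₂ pᵢ: 0.4453, 0.5238, 0.5142, 0.4877; sum H = 1.9710 bits.
RT = a + bH = 210 + 90·1.9710 = 387.39 ms.

387 ms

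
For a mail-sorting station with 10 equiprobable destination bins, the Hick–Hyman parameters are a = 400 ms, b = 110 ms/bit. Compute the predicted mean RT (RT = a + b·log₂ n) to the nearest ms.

log₂(10) = 3.3219 bits, so RT = 400 + 110 × 3.3219 ≈ 765.412 ms.

765 ms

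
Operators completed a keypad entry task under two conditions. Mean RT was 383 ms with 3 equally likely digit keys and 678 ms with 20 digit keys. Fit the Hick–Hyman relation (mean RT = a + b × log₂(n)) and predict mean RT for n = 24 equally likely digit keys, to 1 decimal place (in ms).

RT is linear in log₂ n, so two points fix the line:
  b = (678 − 383) / (log₂ 20 − log₂ 3) = 295 / (4.3219 − 1.5850) = 107.784 ms/bit
  a = 383 − 107.784 × 1.5850 = 212.167 ms
Then RT(24) = 212.167 + 107.784 × log₂ 24 = 212.167 + 107.784 × 4.5850 ≈ 706.351 ms.

706.4 ms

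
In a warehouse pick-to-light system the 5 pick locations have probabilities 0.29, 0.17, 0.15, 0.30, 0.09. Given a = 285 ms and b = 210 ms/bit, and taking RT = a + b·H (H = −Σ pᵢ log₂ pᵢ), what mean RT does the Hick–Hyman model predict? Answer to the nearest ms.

746 ms

H = 0.29·log₂(1/0.29) + 0.17·log₂(1/0.17) + 0.15·log₂(1/0.15) + 0.30·log₂(1/0.30) + 0.09·log₂(1/0.09) = 2.1968 bits.
RT = 285 + 210 × 2.1968 = 746.32 ms.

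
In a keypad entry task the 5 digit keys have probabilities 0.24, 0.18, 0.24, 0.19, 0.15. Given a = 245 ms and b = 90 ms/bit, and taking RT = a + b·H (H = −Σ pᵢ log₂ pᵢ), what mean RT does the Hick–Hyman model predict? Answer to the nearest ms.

452 ms

Entropy contributions −pᵢ log₂ pᵢ: 0.4941, 0.4453, 0.4941, 0.4552, 0.4105; sum H = 2.2993 bits.
RT = a + bH = 245 + 90·2.2993 = 451.94 ms.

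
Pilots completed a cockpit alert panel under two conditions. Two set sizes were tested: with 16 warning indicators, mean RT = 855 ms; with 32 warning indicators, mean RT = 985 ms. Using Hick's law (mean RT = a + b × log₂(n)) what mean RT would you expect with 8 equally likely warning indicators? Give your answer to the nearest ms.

With log₂ n on the abscissa the relation is linear; from the two conditions:
  b = (985 − 855) / (log₂ 32 − log₂ 16) = 130 / (5 − 4) = 130 ms/bit
  a = 855 − 130 × 4 = 335 ms
Then RT(8) = 335 + 130 × log₂ 8 = 335 + 130 × 3 ≈ 725.000 ms.

725 ms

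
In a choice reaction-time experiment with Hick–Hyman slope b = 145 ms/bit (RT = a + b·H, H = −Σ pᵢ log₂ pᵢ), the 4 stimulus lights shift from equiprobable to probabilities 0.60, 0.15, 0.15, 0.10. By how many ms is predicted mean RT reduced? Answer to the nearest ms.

The RT saving is b·ΔH. Equiprobable H₀ = log₂(4) = 2.0000 bits; with the given probabilities H = 1.5955 bits.
b·(H₀ − H) = 145 × (2.0000 − 1.5955) = 58.66 ms.

59 ms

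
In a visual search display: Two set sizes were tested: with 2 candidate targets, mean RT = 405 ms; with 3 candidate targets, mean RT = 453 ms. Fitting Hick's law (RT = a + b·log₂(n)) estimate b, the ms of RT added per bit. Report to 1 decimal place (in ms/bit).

82.1 ms/bit

Slope: b = (453 − 405) / (log₂ 3 − log₂ 2) = 48/0.5850 = 82.057 ms/bit.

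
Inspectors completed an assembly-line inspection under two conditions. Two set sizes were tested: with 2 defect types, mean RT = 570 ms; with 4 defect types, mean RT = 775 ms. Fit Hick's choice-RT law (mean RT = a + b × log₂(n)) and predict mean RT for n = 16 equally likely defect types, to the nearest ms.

1185 ms

RT is linear in log₂ n, so two points fix the line:
  b = (775 − 570) / (log₂ 4 − log₂ 2) = 205 / (2 − 1) = 205 ms/bit
  a = 570 − 205 × 1 = 365 ms
Then RT(16) = 365 + 205 × log₂ 16 = 365 + 205 × 4 ≈ 1185.000 ms.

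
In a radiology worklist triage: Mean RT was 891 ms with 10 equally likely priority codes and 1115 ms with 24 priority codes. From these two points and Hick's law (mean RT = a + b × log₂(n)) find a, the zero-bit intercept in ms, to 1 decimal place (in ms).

301.9 ms

b = (RT₂ − RT₁)/(log₂ n₂ − log₂ n₁) = (1115 − 891)/(4.5850 − 3.3219) = 177.351 ms/bit.
Intercept: a = 891 − 177.351·log₂(10) = 301.854 ms.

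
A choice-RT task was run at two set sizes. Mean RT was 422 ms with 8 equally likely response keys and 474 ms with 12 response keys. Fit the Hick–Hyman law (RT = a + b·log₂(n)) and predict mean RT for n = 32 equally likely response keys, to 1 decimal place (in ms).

Solve the two-equation system in a and b:
  b = (474 − 422) / (log₂ 12 − log₂ 8) = 52 / (3.5850 − 3) = 88.895 ms/bit
  a = 422 − 88.895 × 3 = 155.316 ms
Then RT(32) = 155.316 + 88.895 × log₂ 32 = 155.316 + 88.895 × 5 ≈ 599.789 ms.

599.8 ms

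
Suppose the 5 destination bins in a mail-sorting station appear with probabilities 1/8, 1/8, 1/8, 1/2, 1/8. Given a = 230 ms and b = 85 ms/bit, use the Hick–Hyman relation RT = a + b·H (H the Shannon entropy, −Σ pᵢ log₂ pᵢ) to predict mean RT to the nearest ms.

H = −Σ pᵢ log₂ pᵢ = 0.125·3 + 0.125·3 + 0.125·3 + 0.5·1 + 0.125·3 = 2.000 bits.
RT = 230 + 85 × 2.000 = 400.00 ms.

400 ms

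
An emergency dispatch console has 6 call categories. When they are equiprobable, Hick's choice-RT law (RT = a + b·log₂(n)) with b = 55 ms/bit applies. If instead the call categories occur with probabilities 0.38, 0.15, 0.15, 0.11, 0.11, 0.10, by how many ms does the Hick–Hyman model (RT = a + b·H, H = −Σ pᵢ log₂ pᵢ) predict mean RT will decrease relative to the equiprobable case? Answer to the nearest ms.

Equiprobable entropy H₀ = log₂ 6 = 2.5850 bits.
Skewed entropy H = −Σ pᵢ log₂ pᵢ = 2.3843 bits.
ΔRT = b·(H₀ − H) = 55 × 0.2007 = 11.04 ms.

11 ms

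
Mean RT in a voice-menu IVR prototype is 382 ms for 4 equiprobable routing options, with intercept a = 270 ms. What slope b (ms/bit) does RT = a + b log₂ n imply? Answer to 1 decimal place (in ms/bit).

b = (382 − 270) / log₂(4) = 112 / 2 = 56.000 ms/bit.

56.0 ms/bit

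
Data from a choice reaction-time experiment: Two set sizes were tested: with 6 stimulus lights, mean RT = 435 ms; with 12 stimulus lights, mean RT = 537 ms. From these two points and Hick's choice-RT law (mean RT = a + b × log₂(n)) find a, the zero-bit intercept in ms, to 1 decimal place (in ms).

The slope on a log₂ axis is (537 − 435) / (3.5850 − 2.5850) = 102.000 ms/bit.
Intercept: a = 435 − 102.000·log₂(6) = 171.334 ms.

171.3 ms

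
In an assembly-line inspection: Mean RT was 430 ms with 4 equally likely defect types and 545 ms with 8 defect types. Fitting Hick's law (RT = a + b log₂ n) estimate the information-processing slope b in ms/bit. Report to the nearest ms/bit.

b = (RT₂ − RT₁)/(log₂ n₂ − log₂ n₁) = (545 − 430)/(3 − 2) = 115 ms/bit.

115 ms/bit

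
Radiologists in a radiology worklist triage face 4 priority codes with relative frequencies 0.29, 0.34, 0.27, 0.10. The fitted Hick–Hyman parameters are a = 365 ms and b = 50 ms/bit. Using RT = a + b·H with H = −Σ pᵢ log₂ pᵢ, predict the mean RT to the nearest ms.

459 ms

Entropy contributions −pᵢ log₂ pᵢ: 0.5179, 0.5292, 0.5100, 0.3322; sum H = 1.8893 bits.
RT = a + bH = 365 + 50·1.8893 = 459.46 ms.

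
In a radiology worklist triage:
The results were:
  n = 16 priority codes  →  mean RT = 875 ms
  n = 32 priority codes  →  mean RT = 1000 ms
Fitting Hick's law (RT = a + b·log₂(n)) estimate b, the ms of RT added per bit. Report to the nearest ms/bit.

Slope: b = (1000 − 875) / (log₂ 32 − log₂ 16) = 125/1.0000 = 125 ms/bit.

125 ms/bit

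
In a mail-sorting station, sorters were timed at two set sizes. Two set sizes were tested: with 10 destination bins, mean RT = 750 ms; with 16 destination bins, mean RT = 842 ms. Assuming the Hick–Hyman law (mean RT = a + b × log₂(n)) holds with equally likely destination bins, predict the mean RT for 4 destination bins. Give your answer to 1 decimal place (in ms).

570.6 ms

Solve the two-equation system in a and b:
  b = (842 − 750) / (log₂ 16 − log₂ 10) = 92 / (4 − 3.3219) = 135.679 ms/bit
  a = 750 − 135.679 × 3.3219 = 299.285 ms
Then RT(4) = 299.285 + 135.679 × log₂ 4 = 299.285 + 135.679 × 2 ≈ 570.642 ms.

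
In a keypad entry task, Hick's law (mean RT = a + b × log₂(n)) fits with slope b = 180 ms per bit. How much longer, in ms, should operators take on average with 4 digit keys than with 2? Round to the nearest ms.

180 ms

The intercept a cancels: ΔRT = b·(log₂ n₂ − log₂ n₁) = b·log₂(n₂/n₁).
log₂(4) − log₂(2) = log₂(4/2) = log₂(2) = 1.
ΔRT = 180 × 1.0000 = 180.000 ms.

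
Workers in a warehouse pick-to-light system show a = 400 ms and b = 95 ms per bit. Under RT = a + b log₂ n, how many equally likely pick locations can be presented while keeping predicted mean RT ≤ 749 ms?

12

95·log₂ n ≤ 749 − 400 = 349, giving log₂ n ≤ 3.6737 and n ≤ 12.761. The largest whole number is 12.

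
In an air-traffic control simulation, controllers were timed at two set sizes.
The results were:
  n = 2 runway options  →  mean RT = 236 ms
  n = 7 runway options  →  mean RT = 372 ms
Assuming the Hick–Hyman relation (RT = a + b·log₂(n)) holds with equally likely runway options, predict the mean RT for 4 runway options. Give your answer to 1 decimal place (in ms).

Fit slope and intercept:
  b = (372 − 236) / (log₂ 7 − log₂ 2) = 136 / (2.8074 − 1) = 75.248 ms/bit
  a = 236 − 75.248 × 1 = 160.752 ms
Then RT(4) = 160.752 + 75.248 × log₂ 4 = 160.752 + 75.248 × 2 ≈ 311.248 ms.

311.2 ms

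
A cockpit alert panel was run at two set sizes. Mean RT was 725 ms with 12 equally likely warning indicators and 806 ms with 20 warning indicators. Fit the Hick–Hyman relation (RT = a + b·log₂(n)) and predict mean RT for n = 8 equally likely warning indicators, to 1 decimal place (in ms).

660.7 ms

With log₂ n on the abscissa the relation is linear; from the two conditions:
  b = (806 − 725) / (log₂ 20 − log₂ 12) = 81 / (4.3219 − 3.5850) = 109.910 ms/bit
  a = 725 − 109.910 × 3.5850 = 330.976 ms
Then RT(8) = 330.976 + 109.910 × log₂ 8 = 330.976 + 109.910 × 3 ≈ 660.707 ms.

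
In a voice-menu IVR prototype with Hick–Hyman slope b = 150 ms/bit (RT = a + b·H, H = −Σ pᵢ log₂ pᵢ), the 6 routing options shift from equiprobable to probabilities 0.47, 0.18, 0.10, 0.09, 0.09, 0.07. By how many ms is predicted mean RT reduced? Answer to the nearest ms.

60 ms

The RT saving is b·ΔH. Equiprobable H₀ = log₂(6) = 2.5850 bits; with the given probabilities H = 2.1833 bits.
b·(H₀ − H) = 150 × (2.5850 − 2.1833) = 60.25 ms.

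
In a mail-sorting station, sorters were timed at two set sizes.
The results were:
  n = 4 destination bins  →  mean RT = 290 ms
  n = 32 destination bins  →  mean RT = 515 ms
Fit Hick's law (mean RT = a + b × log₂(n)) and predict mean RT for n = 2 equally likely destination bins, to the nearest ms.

Solve the two-equation system in a and b:
  b = (515 − 290) / (log₂ 32 − log₂ 4) = 225 / (5 − 2) = 75 ms/bit
  a = 290 − 75 × 2 = 140 ms
Then RT(2) = 140 + 75 × log₂ 2 = 140 + 75 × 1 ≈ 215.000 ms.

215 ms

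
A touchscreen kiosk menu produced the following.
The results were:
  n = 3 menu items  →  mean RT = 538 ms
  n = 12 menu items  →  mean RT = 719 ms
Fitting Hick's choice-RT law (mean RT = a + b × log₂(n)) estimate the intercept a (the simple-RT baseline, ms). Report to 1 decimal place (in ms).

Slope: b = (719 − 538) / (log₂ 12 − log₂ 3) = 181/2.0000 = 90.500 ms/bit.
a = RT₁ − b·log₂ n₁ = 538 − 90.500 × 1.5850 = 394.561 ms.

394.6 ms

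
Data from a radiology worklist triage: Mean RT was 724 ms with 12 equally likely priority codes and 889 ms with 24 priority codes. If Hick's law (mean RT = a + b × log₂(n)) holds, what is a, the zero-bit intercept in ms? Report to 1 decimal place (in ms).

Slope: b = (889 − 724) / (log₂ 24 − log₂ 12) = 165/1.0000 = 165.000 ms/bit.
Intercept: a = 724 − 165.000·log₂(12) = 132.481 ms.

132.5 ms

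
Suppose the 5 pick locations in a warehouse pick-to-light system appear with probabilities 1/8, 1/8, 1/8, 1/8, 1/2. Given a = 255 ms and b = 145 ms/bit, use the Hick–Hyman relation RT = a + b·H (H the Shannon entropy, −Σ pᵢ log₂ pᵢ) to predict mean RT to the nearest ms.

545 ms

Each term −pᵢ log₂ pᵢ: 0.125·3 + 0.125·3 + 0.125·3 + 0.125·3 + 0.5·1; summed, H = 2.000 bits.
Mean RT = a + bH = 255 + 145·2.000 = 545.00 ms.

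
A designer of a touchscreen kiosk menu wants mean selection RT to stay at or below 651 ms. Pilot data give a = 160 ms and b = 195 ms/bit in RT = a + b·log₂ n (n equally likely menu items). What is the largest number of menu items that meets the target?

5

Set 160 + 195·log₂ n ≤ 651 → log₂ n ≤ (651 − 160)/195 = 2.5179.
So n ≤ 2^2.5179 = 5.728; the largest integer n is 5.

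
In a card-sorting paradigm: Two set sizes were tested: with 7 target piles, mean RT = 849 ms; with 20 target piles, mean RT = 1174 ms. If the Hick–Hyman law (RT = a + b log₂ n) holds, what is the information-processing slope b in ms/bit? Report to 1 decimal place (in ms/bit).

b = (RT₂ − RT₁)/(log₂ n₂ − log₂ n₁) = (1174 − 849)/(4.3219 − 2.8074) = 214.582 ms/bit.

214.6 ms/bit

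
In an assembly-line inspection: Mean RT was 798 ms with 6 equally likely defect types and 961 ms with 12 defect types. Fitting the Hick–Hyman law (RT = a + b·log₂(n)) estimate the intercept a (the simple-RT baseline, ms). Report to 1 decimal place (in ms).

376.7 ms

Slope: b = (961 − 798) / (log₂ 12 − log₂ 6) = 163/1.0000 = 163.000 ms/bit.
a = RT₁ − b·log₂ n₁ = 798 − 163.000 × 2.5850 = 376.651 ms.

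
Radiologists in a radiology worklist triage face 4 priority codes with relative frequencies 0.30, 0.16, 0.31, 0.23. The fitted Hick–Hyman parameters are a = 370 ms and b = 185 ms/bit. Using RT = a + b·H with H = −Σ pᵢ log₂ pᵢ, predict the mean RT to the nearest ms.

Entropy contributions −pᵢ log₂ pᵢ: 0.5211, 0.4230, 0.5238, 0.4877; sum H = 1.9556 bits.
RT = a + bH = 370 + 185·1.9556 = 731.78 ms.

732 ms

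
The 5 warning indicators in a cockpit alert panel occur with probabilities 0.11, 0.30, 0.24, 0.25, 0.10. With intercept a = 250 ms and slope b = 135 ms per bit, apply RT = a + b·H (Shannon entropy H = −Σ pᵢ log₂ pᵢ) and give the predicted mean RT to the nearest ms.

H = 0.11·log₂(1/0.11) + 0.30·log₂(1/0.30) + 0.24·log₂(1/0.24) + 0.25·log₂(1/0.25) + 0.10·log₂(1/0.10) = 2.1977 bits.
RT = 250 + 135 × 2.1977 = 546.69 ms.

547 ms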